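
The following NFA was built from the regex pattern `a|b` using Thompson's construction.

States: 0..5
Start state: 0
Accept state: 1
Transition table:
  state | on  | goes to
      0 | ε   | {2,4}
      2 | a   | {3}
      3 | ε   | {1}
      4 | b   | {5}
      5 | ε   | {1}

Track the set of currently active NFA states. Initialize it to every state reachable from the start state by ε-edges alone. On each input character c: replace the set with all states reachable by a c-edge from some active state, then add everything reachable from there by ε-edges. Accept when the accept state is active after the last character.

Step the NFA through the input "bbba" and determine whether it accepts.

start: ε-closure({0}) = {0,2,4}
'b' @ 1: {1,5}  [accepting]
'b' @ 2: {}  — no active states
rest 'ba' ignored (set empty)
end set {} — state 1 not in

Answer: REJECT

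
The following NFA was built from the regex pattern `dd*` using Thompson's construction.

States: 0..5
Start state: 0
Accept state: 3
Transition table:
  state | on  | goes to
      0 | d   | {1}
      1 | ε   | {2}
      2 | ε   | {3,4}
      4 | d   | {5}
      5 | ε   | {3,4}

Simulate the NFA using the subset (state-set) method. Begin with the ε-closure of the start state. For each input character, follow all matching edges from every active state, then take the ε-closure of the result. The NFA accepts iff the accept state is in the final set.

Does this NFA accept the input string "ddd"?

initial (ε-close {0}): {0}
'd' @ 1: {1,2,3,4}  (accept∈set)
'd' @ 2: {3,4,5}  (accept∈set)
'd' @ 3: {3,4,5}  (accept∈set)
after full input: {3,4,5}  (accept=3 in)

Answer: ACCEPT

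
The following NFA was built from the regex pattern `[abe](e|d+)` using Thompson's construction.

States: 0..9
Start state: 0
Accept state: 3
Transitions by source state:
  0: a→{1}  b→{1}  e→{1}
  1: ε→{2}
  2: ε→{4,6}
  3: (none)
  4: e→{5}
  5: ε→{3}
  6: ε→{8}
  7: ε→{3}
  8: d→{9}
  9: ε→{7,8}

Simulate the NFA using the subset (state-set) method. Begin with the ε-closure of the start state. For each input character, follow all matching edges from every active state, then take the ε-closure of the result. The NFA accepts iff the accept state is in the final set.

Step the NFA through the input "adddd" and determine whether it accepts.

initial (ε-close {0}): {0}
'a' @ 1: {1,2,4,6,8}
'd' @ 2: {3,7,8,9}  [accepting]
'd' @ 3: {3,7,8,9}  [accepting]
'd' @ 4: {3,7,8,9}  [accepting]
'd' @ 5: {3,7,8,9}  [accepting]
end set {3,7,8,9} — state 3 in

Answer: ACCEPT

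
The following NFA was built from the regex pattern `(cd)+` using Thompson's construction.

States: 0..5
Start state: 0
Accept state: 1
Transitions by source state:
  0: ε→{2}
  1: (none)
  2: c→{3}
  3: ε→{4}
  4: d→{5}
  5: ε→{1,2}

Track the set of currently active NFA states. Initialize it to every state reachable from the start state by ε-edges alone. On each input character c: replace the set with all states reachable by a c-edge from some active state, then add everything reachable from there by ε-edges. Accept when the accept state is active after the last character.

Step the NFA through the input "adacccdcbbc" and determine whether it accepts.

Answer: REJECT

Steps:
initial (ε-close {0}): {0,2}
'a' @ 1: {}  — dead — no transitions
rest 'dacccdcbbc' ignored (set empty)
final: {}; accept 1 not in set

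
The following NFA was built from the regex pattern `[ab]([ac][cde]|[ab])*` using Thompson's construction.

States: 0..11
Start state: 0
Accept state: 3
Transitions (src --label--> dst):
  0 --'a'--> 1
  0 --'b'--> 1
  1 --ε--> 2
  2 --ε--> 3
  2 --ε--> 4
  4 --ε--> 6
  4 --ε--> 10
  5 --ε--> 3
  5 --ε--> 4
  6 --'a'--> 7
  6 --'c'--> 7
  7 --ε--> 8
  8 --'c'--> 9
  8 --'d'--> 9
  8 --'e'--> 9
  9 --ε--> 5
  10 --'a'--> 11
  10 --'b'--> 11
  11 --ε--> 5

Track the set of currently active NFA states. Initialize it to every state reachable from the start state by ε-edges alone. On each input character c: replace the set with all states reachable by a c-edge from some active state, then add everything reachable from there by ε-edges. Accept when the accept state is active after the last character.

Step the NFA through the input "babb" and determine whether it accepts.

start: ε-closure({0}) = {0}
'b' @ 1: {1,2,3,4,6,10}  (accept∈set)
'a' @ 2: {3,4,5,6,7,8,10,11}  (accept∈set)
'b' @ 3: {3,4,5,6,10,11}  (accept∈set)
'b' @ 4: {3,4,5,6,10,11}  (accept∈set)
final: {3,4,5,6,10,11}; accept 3 in set

Answer: ACCEPT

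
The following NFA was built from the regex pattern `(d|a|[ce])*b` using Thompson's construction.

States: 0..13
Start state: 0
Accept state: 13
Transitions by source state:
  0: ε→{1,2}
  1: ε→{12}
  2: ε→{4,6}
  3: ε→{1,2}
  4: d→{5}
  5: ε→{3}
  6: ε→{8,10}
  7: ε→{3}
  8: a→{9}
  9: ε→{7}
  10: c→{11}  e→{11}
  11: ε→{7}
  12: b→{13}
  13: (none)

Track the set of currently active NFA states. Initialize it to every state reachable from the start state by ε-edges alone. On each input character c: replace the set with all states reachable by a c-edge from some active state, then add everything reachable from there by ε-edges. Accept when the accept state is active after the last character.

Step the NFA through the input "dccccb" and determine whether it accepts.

Answer: ACCEPT

Steps:
start: ε-closure({0}) = {0,1,2,4,6,8,10,12}
'd' @ 1: {1,2,3,4,5,6,8,10,12}
'c' @ 2: {1,2,3,4,6,7,8,10,11,12}
'c' @ 3: {1,2,3,4,6,7,8,10,11,12}
'c' @ 4: {1,2,3,4,6,7,8,10,11,12}
'c' @ 5: {1,2,3,4,6,7,8,10,11,12}
'b' @ 6: {13}  (accept∈set)
after full input: {13}  (accept=13 in)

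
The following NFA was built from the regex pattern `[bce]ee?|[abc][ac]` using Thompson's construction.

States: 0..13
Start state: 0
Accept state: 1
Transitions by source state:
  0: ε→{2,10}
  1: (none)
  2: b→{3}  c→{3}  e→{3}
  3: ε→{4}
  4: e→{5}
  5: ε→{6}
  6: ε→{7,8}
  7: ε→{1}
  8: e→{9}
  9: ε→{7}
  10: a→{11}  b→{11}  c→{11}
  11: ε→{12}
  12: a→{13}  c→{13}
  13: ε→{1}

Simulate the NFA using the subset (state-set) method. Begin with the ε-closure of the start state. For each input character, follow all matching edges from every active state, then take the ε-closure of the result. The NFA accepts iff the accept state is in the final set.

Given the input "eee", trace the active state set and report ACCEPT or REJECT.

initial (ε-close {0}): {0,2,10}
'e' @ 1: {3,4}
'e' @ 2: {1,5,6,7,8}  (accept∈set)
'e' @ 3: {1,7,9}  (accept∈set)
after full input: {1,7,9}  (accept=1 in)

Answer: ACCEPT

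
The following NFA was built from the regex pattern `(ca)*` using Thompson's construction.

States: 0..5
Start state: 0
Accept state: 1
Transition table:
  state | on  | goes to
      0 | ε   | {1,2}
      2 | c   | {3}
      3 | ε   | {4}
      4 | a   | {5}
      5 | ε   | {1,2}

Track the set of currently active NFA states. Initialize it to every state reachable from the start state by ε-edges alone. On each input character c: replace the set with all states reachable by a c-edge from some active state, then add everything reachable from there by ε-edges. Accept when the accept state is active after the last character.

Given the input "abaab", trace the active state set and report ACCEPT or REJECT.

Answer: REJECT

Trace:
initial (ε-close {0}): {0,1,2}
'a' @ 1: {}  — dead — no transitions
rest 'baab' ignored (set empty)
end set {} — state 1 not in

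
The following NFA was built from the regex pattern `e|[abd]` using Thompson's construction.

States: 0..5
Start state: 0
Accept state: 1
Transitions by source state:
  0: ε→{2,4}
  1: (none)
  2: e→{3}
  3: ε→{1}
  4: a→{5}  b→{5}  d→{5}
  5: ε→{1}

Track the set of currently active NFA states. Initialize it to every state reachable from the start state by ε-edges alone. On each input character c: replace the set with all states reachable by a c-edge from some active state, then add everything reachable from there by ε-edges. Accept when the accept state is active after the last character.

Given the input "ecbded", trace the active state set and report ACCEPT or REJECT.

Answer: REJECT

Derivation:
initial (ε-close {0}): {0,2,4}
'e' @ 1: {1,3}  [accepting]
'c' @ 2: {}  — dead — no transitions
rest 'bded' ignored (set empty)
final: {}; accept 1 not in set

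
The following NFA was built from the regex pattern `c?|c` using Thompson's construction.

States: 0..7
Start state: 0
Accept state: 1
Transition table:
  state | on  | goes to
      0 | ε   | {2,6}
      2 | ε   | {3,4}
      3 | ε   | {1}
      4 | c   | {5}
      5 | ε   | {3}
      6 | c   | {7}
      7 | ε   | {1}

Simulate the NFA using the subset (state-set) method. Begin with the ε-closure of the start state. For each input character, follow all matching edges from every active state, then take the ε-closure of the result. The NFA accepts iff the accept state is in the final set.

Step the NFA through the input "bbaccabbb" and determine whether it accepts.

S₀ = ε-closure({0}) = {0,1,2,3,4,6}
'b' @ 1: {}  — dead — no transitions
rest 'baccabbb' ignored (set empty)
end set {} — state 1 not in

Answer: REJECT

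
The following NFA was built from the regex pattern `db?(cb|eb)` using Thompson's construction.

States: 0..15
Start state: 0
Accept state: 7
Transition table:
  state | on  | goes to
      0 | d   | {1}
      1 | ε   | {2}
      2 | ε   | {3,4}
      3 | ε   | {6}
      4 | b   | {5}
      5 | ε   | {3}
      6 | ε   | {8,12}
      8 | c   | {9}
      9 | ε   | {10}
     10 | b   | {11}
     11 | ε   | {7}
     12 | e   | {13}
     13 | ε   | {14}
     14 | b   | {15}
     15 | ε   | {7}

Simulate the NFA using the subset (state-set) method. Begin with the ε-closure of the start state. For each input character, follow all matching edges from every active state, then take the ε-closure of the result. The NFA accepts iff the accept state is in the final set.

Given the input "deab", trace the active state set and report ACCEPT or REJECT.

Answer: REJECT

Steps:
start: ε-closure({0}) = {0}
'd' @ 1: {1,2,3,4,6,8,12}
'e' @ 2: {13,14}
'a' @ 3: {}  — dead — no transitions
rest 'b' ignored (set empty)
after full input: {}  (accept=7 not in)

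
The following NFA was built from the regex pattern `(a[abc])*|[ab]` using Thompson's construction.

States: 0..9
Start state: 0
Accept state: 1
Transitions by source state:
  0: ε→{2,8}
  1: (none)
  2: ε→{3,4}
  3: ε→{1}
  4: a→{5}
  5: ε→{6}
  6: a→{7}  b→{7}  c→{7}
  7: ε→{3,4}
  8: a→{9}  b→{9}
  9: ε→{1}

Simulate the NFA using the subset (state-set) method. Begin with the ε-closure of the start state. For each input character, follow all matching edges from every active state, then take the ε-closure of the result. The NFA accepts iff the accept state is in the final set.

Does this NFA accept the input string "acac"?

Answer: ACCEPT

Trace:
initial (ε-close {0}): {0,1,2,3,4,8}
'a' @ 1: {1,5,6,9}  ✓accept
'c' @ 2: {1,3,4,7}  ✓accept
'a' @ 3: {5,6}
'c' @ 4: {1,3,4,7}  ✓accept
end set {1,3,4,7} — state 1 in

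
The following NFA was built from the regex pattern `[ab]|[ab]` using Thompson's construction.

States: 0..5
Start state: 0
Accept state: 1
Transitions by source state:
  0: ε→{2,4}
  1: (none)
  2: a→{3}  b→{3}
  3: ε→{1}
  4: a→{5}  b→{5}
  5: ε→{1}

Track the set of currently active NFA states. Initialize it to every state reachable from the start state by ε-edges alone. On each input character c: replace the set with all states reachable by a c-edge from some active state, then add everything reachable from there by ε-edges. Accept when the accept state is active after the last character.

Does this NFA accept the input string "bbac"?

Answer: REJECT

Steps:
start: ε-closure({0}) = {0,2,4}
'b' @ 1: {1,3,5}  (accept∈set)
'b' @ 2: {}  — state set empty
rest 'ac' ignored (set empty)
final: {}; accept 1 not in set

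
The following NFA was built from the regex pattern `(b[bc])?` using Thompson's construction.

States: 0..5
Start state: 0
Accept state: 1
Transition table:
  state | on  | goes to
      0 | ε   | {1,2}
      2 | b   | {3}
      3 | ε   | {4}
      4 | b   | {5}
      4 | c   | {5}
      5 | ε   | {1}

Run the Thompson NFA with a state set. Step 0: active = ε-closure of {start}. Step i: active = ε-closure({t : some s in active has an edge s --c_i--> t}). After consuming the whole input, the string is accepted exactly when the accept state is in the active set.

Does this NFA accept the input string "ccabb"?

Answer: REJECT

Steps:
start: ε-closure({0}) = {0,1,2}
'c' @ 1: {}  — state set empty
rest 'cabb' ignored (set empty)
end set {} — state 1 not in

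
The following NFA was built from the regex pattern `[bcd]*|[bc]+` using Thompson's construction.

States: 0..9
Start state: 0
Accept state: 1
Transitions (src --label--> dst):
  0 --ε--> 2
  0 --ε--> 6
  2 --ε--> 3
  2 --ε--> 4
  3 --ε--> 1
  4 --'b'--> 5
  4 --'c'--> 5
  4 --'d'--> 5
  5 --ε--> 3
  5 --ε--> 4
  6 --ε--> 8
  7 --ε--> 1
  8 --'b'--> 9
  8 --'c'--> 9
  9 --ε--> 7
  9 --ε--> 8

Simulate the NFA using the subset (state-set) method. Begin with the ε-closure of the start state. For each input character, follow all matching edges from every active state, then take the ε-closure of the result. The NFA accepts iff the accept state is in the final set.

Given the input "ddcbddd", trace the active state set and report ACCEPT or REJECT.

S₀ = ε-closure({0}) = {0,1,2,3,4,6,8}
'd' @ 1: {1,3,4,5}  (accept∈set)
'd' @ 2: {1,3,4,5}  (accept∈set)
'c' @ 3: {1,3,4,5}  (accept∈set)
'b' @ 4: {1,3,4,5}  (accept∈set)
'd' @ 5: {1,3,4,5}  (accept∈set)
'd' @ 6: {1,3,4,5}  (accept∈set)
'd' @ 7: {1,3,4,5}  (accept∈set)
after full input: {1,3,4,5}  (accept=1 in)

Answer: ACCEPT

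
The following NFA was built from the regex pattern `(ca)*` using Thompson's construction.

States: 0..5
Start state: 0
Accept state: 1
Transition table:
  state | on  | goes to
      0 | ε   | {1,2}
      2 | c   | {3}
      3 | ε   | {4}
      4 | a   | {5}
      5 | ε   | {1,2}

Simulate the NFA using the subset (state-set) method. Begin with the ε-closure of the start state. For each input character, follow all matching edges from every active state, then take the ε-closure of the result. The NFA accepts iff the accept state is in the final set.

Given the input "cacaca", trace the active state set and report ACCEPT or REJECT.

Answer: ACCEPT

Trace:
initial (ε-close {0}): {0,1,2}
'c' @ 1: {3,4}
'a' @ 2: {1,2,5}  [accepting]
'c' @ 3: {3,4}
'a' @ 4: {1,2,5}  [accepting]
'c' @ 5: {3,4}
'a' @ 6: {1,2,5}  [accepting]
end set {1,2,5} — state 1 in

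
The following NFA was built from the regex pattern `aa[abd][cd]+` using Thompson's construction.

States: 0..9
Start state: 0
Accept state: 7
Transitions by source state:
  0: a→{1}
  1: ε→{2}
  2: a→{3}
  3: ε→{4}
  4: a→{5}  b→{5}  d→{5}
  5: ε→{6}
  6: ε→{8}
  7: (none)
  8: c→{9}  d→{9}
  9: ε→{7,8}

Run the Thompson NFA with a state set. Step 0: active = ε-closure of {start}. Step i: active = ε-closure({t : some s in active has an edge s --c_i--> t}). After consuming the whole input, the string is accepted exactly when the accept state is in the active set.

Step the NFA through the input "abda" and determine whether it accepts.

Answer: REJECT

Derivation:
S₀ = ε-closure({0}) = {0}
'a' @ 1: {1,2}
'b' @ 2: {}  — dead — no transitions
rest 'da' ignored (set empty)
end set {} — state 7 not in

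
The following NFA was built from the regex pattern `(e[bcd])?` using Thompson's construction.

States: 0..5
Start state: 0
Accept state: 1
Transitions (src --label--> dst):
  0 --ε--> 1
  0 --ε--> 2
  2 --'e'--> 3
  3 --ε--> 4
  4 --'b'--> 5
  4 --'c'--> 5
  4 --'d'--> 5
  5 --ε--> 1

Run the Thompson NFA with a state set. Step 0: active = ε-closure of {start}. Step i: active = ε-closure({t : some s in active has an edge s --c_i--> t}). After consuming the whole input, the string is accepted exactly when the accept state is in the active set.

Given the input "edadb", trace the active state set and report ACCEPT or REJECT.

initial (ε-close {0}): {0,1,2}
'e' @ 1: {3,4}
'd' @ 2: {1,5}  ✓accept
'a' @ 3: {}  — no active states
rest 'db' ignored (set empty)
end set {} — state 1 not in

Answer: REJECT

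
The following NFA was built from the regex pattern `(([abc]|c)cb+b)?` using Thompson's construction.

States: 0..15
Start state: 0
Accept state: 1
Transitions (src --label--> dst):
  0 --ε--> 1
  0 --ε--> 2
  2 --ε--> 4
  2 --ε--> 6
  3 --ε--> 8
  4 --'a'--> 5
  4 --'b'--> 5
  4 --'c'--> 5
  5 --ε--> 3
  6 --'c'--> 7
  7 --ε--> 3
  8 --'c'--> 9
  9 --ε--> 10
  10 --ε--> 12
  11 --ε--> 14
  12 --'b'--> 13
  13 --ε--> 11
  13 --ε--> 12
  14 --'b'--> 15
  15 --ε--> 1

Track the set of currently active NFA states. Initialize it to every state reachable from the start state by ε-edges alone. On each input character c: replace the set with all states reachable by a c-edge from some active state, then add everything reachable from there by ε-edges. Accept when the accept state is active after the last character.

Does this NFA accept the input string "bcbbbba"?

start: ε-closure({0}) = {0,1,2,4,6}
'b' @ 1: {3,5,8}
'c' @ 2: {9,10,12}
'b' @ 3: {11,12,13,14}
'b' @ 4: {1,11,12,13,14,15}  ✓accept
'b' @ 5: {1,11,12,13,14,15}  ✓accept
'b' @ 6: {1,11,12,13,14,15}  ✓accept
'a' @ 7: {}  — dead — no transitions
after full input: {}  (accept=1 not in)

Answer: REJECT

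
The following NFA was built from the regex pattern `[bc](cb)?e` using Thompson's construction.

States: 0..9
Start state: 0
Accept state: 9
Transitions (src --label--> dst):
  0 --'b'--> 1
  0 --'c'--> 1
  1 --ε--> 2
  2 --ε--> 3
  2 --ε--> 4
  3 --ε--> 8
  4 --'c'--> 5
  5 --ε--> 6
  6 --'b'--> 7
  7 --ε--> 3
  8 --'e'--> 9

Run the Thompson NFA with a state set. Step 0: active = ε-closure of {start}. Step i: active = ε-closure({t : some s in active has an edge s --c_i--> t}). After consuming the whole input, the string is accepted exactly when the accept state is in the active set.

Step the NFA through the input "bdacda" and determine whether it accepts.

S₀ = ε-closure({0}) = {0}
'b' @ 1: {1,2,3,4,8}
'd' @ 2: {}  — dead — no transitions
rest 'acda' ignored (set empty)
final: {}; accept 9 not in set

Answer: REJECT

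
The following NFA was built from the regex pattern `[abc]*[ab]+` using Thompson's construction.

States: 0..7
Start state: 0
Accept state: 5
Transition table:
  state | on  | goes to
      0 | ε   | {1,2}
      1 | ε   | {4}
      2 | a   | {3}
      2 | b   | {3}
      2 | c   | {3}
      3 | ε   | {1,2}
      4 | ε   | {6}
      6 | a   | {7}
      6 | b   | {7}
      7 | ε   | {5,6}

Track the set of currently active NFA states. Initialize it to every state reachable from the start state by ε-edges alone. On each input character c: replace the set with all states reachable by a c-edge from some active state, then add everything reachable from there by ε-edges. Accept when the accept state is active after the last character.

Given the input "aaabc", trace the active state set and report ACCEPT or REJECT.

start: ε-closure({0}) = {0,1,2,4,6}
'a' @ 1: {1,2,3,4,5,6,7}  [accepting]
'a' @ 2: {1,2,3,4,5,6,7}  [accepting]
'a' @ 3: {1,2,3,4,5,6,7}  [accepting]
'b' @ 4: {1,2,3,4,5,6,7}  [accepting]
'c' @ 5: {1,2,3,4,6}
end set {1,2,3,4,6} — state 5 not in

Answer: REJECT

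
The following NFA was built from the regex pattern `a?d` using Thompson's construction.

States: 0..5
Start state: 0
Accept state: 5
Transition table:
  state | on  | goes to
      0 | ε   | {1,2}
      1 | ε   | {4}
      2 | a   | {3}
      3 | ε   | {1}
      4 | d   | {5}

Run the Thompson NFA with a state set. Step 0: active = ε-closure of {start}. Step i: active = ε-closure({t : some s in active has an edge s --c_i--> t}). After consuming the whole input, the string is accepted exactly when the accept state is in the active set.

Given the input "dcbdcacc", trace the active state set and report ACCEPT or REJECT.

Answer: REJECT

Steps:
initial (ε-close {0}): {0,1,2,4}
'd' @ 1: {5}  (accept∈set)
'c' @ 2: {}  — state set empty
rest 'bdcacc' ignored (set empty)
after full input: {}  (accept=5 not in)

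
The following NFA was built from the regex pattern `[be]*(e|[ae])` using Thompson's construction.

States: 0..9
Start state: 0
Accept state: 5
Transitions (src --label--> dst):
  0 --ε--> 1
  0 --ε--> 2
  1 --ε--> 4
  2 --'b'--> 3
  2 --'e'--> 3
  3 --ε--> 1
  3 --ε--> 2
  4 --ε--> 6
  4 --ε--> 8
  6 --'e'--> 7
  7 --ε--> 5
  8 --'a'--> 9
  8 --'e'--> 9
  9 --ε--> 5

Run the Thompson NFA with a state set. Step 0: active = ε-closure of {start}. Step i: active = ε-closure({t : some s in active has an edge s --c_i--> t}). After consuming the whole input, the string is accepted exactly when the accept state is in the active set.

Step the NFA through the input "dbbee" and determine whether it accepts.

Answer: REJECT

Derivation:
S₀ = ε-closure({0}) = {0,1,2,4,6,8}
'd' @ 1: {}  — dead — no transitions
rest 'bbee' ignored (set empty)
final: {}; accept 5 not in set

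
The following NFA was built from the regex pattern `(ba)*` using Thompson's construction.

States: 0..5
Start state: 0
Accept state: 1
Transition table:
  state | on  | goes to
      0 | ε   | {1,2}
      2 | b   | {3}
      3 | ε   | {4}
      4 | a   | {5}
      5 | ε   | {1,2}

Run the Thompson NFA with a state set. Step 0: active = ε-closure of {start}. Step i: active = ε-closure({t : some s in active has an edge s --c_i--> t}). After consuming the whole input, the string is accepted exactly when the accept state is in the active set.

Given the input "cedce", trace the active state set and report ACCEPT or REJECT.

Answer: REJECT

Trace:
S₀ = ε-closure({0}) = {0,1,2}
'c' @ 1: {}  — state set empty
rest 'edce' ignored (set empty)
end set {} — state 1 not in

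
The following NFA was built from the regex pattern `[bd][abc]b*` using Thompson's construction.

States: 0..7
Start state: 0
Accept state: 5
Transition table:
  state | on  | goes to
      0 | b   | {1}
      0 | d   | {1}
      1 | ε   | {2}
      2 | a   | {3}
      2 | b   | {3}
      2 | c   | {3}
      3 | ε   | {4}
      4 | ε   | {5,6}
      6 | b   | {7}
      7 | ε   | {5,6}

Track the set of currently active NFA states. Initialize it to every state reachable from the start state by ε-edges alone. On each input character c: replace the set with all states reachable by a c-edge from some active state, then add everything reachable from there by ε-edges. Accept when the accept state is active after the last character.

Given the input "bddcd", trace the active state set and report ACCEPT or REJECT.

initial (ε-close {0}): {0}
'b' @ 1: {1,2}
'd' @ 2: {}  — no active states
rest 'dcd' ignored (set empty)
after full input: {}  (accept=5 not in)

Answer: REJECT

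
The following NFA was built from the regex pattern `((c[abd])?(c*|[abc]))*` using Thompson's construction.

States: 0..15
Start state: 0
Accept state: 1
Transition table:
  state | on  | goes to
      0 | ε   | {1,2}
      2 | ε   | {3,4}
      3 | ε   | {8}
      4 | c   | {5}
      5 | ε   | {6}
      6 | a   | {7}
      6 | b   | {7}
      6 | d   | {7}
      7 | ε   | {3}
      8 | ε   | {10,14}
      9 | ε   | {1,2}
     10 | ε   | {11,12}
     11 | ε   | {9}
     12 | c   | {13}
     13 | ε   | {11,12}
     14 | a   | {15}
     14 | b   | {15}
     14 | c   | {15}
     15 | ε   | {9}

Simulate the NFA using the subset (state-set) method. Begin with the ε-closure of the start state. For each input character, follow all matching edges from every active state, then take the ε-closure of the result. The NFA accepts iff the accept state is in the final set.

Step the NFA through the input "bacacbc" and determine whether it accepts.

Answer: ACCEPT

Steps:
S₀ = ε-closure({0}) = {0,1,2,3,4,8,9,10,11,12,14}
'b' @ 1: {1,2,3,4,8,9,10,11,12,14,15}  ✓accept
'a' @ 2: {1,2,3,4,8,9,10,11,12,14,15}  ✓accept
'c' @ 3: {1,2,3,4,5,6,8,9,10,11,12,13,14,15}  ✓accept
'a' @ 4: {1,2,3,4,7,8,9,10,11,12,14,15}  ✓accept
'c' @ 5: {1,2,3,4,5,6,8,9,10,11,12,13,14,15}  ✓accept
'b' @ 6: {1,2,3,4,7,8,9,10,11,12,14,15}  ✓accept
'c' @ 7: {1,2,3,4,5,6,8,9,10,11,12,13,14,15}  ✓accept
final: {1,2,3,4,5,6,8,9,10,11,12,13,14,15}; accept 1 in set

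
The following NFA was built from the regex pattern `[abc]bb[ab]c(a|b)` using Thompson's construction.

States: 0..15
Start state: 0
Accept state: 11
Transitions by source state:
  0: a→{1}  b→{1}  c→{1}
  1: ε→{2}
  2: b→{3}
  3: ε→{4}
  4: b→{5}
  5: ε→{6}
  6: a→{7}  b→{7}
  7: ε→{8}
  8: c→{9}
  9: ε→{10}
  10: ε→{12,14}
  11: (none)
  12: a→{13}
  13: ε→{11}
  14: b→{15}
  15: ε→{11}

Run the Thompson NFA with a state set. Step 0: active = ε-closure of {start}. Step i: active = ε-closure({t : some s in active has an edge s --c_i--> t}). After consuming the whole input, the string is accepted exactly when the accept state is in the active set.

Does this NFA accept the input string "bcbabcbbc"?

start: ε-closure({0}) = {0}
'b' @ 1: {1,2}
'c' @ 2: {}  — state set empty
rest 'babcbbc' ignored (set empty)
final: {}; accept 11 not in set

Answer: REJECT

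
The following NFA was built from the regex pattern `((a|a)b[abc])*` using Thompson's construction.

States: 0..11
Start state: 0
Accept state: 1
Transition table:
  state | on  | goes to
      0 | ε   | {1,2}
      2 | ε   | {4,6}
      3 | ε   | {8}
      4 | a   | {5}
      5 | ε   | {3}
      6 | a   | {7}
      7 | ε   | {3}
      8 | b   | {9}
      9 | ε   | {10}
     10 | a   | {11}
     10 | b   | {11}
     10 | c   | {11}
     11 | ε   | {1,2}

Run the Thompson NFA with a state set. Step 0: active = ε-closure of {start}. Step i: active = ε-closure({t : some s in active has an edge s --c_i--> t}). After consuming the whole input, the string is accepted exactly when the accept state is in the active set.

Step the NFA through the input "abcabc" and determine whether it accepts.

start: ε-closure({0}) = {0,1,2,4,6}
'a' @ 1: {3,5,7,8}
'b' @ 2: {9,10}
'c' @ 3: {1,2,4,6,11}  ✓accept
'a' @ 4: {3,5,7,8}
'b' @ 5: {9,10}
'c' @ 6: {1,2,4,6,11}  ✓accept
end set {1,2,4,6,11} — state 1 in

Answer: ACCEPT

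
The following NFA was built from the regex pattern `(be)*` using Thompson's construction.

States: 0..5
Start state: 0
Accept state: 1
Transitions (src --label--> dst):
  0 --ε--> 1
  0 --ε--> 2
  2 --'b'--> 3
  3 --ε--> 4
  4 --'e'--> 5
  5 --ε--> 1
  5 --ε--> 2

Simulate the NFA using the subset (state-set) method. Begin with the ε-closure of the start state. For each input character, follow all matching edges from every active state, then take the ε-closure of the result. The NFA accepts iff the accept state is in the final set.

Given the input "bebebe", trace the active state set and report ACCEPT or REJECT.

initial (ε-close {0}): {0,1,2}
'b' @ 1: {3,4}
'e' @ 2: {1,2,5}  ✓accept
'b' @ 3: {3,4}
'e' @ 4: {1,2,5}  ✓accept
'b' @ 5: {3,4}
'e' @ 6: {1,2,5}  ✓accept
end set {1,2,5} — state 1 in

Answer: ACCEPT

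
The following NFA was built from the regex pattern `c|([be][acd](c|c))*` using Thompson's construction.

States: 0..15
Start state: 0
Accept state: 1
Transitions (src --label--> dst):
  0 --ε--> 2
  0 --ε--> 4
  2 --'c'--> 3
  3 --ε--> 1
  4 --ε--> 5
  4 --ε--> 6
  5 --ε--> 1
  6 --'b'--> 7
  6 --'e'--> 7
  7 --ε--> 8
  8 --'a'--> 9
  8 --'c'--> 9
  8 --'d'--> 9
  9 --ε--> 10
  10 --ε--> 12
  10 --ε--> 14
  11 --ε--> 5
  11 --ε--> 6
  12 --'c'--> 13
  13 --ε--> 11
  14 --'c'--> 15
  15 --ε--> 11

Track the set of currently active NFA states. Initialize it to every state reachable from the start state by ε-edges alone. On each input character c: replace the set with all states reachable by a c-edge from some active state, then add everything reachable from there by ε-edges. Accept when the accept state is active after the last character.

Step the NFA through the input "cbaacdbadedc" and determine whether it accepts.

Answer: REJECT

Trace:
S₀ = ε-closure({0}) = {0,1,2,4,5,6}
'c' @ 1: {1,3}  ✓accept
'b' @ 2: {}  — state set empty
rest 'aacdbadedc' ignored (set empty)
end set {} — state 1 not in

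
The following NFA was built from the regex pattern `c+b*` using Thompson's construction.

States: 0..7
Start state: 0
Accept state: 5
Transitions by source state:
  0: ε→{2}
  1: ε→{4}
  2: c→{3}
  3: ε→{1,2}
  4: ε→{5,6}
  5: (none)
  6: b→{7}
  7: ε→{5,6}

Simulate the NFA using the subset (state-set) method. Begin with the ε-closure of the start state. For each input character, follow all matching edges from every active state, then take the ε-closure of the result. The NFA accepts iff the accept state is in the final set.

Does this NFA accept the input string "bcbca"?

Answer: REJECT

Trace:
initial (ε-close {0}): {0,2}
'b' @ 1: {}  — no active states
rest 'cbca' ignored (set empty)
final: {}; accept 5 not in set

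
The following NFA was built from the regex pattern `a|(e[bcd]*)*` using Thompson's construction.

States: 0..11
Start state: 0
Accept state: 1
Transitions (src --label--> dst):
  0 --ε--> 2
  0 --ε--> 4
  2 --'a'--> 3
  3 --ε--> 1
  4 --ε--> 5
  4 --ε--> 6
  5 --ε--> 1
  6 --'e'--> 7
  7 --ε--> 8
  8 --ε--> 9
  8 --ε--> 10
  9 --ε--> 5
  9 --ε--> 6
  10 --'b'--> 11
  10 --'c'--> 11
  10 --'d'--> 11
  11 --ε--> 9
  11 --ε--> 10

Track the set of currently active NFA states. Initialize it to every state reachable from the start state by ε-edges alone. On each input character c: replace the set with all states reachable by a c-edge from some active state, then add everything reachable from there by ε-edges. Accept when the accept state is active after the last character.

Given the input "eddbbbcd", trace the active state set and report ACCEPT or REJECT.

Answer: ACCEPT

Steps:
start: ε-closure({0}) = {0,1,2,4,5,6}
'e' @ 1: {1,5,6,7,8,9,10}  [accepting]
'd' @ 2: {1,5,6,9,10,11}  [accepting]
'd' @ 3: {1,5,6,9,10,11}  [accepting]
'b' @ 4: {1,5,6,9,10,11}  [accepting]
'b' @ 5: {1,5,6,9,10,11}  [accepting]
'b' @ 6: {1,5,6,9,10,11}  [accepting]
'c' @ 7: {1,5,6,9,10,11}  [accepting]
'd' @ 8: {1,5,6,9,10,11}  [accepting]
after full input: {1,5,6,9,10,11}  (accept=1 in)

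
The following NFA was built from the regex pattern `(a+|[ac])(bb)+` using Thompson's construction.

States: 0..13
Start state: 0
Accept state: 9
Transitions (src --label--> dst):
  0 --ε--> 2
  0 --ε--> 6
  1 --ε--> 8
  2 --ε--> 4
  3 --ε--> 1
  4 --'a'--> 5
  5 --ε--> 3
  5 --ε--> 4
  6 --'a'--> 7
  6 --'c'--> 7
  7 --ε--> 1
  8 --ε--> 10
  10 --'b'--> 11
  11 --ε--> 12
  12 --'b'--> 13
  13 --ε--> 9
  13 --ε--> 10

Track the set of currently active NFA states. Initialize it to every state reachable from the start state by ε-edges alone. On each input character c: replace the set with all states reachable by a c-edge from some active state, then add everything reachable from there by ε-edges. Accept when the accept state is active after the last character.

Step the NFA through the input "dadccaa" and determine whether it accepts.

S₀ = ε-closure({0}) = {0,2,4,6}
'd' @ 1: {}  — dead — no transitions
rest 'adccaa' ignored (set empty)
after full input: {}  (accept=9 not in)

Answer: REJECT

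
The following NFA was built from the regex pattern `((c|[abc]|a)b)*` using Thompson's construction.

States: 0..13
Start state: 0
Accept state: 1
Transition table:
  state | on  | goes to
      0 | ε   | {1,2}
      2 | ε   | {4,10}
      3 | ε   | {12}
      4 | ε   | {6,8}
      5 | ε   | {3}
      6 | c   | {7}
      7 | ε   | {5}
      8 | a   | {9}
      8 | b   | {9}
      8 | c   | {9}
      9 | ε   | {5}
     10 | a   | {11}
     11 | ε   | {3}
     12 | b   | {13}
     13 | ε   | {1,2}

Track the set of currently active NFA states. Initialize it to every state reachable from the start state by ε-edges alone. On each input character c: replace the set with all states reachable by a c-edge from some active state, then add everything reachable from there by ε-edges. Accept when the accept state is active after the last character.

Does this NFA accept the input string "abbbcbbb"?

Answer: ACCEPT

Derivation:
S₀ = ε-closure({0}) = {0,1,2,4,6,8,10}
'a' @ 1: {3,5,9,11,12}
'b' @ 2: {1,2,4,6,8,10,13}  (accept∈set)
'b' @ 3: {3,5,9,12}
'b' @ 4: {1,2,4,6,8,10,13}  (accept∈set)
'c' @ 5: {3,5,7,9,12}
'b' @ 6: {1,2,4,6,8,10,13}  (accept∈set)
'b' @ 7: {3,5,9,12}
'b' @ 8: {1,2,4,6,8,10,13}  (accept∈set)
final: {1,2,4,6,8,10,13}; accept 1 in set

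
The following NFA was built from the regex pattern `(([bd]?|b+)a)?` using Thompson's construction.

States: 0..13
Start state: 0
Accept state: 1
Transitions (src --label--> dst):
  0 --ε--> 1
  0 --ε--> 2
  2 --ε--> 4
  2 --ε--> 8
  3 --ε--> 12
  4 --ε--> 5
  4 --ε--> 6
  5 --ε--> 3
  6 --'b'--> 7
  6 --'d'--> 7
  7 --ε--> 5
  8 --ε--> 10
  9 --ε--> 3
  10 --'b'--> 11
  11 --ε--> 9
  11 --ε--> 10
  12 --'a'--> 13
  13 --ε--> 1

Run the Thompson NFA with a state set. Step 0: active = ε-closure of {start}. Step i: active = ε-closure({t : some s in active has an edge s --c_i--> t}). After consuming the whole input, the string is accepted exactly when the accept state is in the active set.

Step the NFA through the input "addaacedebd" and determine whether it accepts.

start: ε-closure({0}) = {0,1,2,3,4,5,6,8,10,12}
'a' @ 1: {1,13}  [accepting]
'd' @ 2: {}  — state set empty
rest 'daacedebd' ignored (set empty)
after full input: {}  (accept=1 not in)

Answer: REJECT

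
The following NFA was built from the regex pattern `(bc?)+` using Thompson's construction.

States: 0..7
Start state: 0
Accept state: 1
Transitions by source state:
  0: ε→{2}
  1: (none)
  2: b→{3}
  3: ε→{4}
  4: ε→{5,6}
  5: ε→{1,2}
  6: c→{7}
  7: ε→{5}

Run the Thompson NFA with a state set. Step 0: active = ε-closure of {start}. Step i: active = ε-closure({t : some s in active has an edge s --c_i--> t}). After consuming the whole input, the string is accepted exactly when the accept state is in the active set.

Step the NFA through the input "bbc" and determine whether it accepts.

Answer: ACCEPT

Derivation:
start: ε-closure({0}) = {0,2}
'b' @ 1: {1,2,3,4,5,6}  ✓accept
'b' @ 2: {1,2,3,4,5,6}  ✓accept
'c' @ 3: {1,2,5,7}  ✓accept
final: {1,2,5,7}; accept 1 in set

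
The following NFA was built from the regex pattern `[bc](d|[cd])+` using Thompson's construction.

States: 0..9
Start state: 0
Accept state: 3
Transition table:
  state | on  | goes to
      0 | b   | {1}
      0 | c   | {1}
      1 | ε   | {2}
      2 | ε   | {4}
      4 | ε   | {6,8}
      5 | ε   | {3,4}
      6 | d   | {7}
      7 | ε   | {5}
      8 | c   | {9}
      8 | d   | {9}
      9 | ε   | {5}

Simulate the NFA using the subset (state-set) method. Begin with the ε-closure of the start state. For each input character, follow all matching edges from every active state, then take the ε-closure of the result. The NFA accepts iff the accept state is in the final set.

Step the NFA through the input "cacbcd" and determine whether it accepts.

Answer: REJECT

Steps:
start: ε-closure({0}) = {0}
'c' @ 1: {1,2,4,6,8}
'a' @ 2: {}  — state set empty
rest 'cbcd' ignored (set empty)
final: {}; accept 3 not in set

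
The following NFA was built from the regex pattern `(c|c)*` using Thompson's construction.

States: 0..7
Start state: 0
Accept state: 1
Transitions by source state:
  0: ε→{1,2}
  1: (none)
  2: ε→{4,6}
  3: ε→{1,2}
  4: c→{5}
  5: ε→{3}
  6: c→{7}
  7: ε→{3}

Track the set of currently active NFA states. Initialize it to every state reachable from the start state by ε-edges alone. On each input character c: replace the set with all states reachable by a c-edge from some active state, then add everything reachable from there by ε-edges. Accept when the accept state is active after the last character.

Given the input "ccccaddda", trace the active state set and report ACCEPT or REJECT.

Answer: REJECT

Trace:
initial (ε-close {0}): {0,1,2,4,6}
'c' @ 1: {1,2,3,4,5,6,7}  ✓accept
'c' @ 2: {1,2,3,4,5,6,7}  ✓accept
'c' @ 3: {1,2,3,4,5,6,7}  ✓accept
'c' @ 4: {1,2,3,4,5,6,7}  ✓accept
'a' @ 5: {}  — state set empty
rest 'ddda' ignored (set empty)
final: {}; accept 1 not in set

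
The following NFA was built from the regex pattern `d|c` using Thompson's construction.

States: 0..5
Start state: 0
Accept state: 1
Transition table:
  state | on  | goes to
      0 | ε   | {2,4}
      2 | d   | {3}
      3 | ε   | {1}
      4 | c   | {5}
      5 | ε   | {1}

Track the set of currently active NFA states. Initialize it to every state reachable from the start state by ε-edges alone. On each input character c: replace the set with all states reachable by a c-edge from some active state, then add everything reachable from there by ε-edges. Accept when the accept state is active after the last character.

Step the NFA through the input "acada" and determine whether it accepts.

Answer: REJECT

Trace:
initial (ε-close {0}): {0,2,4}
'a' @ 1: {}  — no active states
rest 'cada' ignored (set empty)
after full input: {}  (accept=1 not in)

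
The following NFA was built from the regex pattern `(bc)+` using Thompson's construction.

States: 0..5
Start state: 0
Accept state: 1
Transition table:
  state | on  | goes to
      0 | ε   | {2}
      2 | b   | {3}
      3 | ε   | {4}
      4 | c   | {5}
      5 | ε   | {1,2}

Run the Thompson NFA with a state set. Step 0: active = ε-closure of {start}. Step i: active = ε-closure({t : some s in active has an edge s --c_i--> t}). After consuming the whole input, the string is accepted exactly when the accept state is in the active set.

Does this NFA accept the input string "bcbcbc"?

initial (ε-close {0}): {0,2}
'b' @ 1: {3,4}
'c' @ 2: {1,2,5}  (accept∈set)
'b' @ 3: {3,4}
'c' @ 4: {1,2,5}  (accept∈set)
'b' @ 5: {3,4}
'c' @ 6: {1,2,5}  (accept∈set)
after full input: {1,2,5}  (accept=1 in)

Answer: ACCEPT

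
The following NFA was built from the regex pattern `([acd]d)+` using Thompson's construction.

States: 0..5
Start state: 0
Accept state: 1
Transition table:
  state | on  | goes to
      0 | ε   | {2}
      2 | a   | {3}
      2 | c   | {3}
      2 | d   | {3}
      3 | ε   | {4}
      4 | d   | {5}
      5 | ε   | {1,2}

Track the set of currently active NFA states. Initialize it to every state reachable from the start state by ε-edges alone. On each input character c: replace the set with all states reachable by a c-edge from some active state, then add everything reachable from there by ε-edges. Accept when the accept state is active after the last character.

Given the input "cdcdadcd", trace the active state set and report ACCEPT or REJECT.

initial (ε-close {0}): {0,2}
'c' @ 1: {3,4}
'd' @ 2: {1,2,5}  (accept∈set)
'c' @ 3: {3,4}
'd' @ 4: {1,2,5}  (accept∈set)
'a' @ 5: {3,4}
'd' @ 6: {1,2,5}  (accept∈set)
'c' @ 7: {3,4}
'd' @ 8: {1,2,5}  (accept∈set)
end set {1,2,5} — state 1 in

Answer: ACCEPT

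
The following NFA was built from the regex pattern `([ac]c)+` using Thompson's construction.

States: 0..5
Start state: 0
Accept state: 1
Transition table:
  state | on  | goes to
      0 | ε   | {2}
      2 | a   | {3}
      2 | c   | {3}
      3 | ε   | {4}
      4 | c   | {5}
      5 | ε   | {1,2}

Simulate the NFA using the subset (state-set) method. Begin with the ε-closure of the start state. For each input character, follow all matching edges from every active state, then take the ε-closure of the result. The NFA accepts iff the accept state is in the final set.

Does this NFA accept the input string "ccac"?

start: ε-closure({0}) = {0,2}
'c' @ 1: {3,4}
'c' @ 2: {1,2,5}  ✓accept
'a' @ 3: {3,4}
'c' @ 4: {1,2,5}  ✓accept
end set {1,2,5} — state 1 in

Answer: ACCEPT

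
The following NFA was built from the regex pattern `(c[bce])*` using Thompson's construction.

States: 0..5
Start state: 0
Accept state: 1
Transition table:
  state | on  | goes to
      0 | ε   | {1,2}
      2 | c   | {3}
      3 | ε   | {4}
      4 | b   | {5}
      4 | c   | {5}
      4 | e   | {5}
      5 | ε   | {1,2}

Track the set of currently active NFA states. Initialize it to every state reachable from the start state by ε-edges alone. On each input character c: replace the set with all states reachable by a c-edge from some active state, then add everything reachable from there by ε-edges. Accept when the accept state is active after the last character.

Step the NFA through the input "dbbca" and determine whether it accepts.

Answer: REJECT

Derivation:
S₀ = ε-closure({0}) = {0,1,2}
'd' @ 1: {}  — dead — no transitions
rest 'bbca' ignored (set empty)
after full input: {}  (accept=1 not in)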